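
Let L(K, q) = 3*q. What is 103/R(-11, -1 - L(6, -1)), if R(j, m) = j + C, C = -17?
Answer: -103/28 ≈ -3.6786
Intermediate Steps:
R(j, m) = -17 + j (R(j, m) = j - 17 = -17 + j)
103/R(-11, -1 - L(6, -1)) = 103/(-17 - 11) = 103/(-28) = 103*(-1/28) = -103/28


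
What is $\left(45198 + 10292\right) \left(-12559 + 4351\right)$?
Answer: $-455461920$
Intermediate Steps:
$\left(45198 + 10292\right) \left(-12559 + 4351\right) = 55490 \left(-8208\right) = -455461920$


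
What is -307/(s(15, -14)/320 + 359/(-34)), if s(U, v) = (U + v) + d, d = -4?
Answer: 1670080/57491 ≈ 29.049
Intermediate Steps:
s(U, v) = -4 + U + v (s(U, v) = (U + v) - 4 = -4 + U + v)
-307/(s(15, -14)/320 + 359/(-34)) = -307/((-4 + 15 - 14)/320 + 359/(-34)) = -307/(-3*1/320 + 359*(-1/34)) = -307/(-3/320 - 359/34) = -307/(-57491/5440) = -307*(-5440/57491) = 1670080/57491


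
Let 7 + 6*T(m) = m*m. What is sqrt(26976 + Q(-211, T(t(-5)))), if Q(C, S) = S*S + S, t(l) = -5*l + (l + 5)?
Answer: 2*sqrt(9422) ≈ 194.13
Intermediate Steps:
t(l) = 5 - 4*l (t(l) = -5*l + (5 + l) = 5 - 4*l)
T(m) = -7/6 + m**2/6 (T(m) = -7/6 + (m*m)/6 = -7/6 + m**2/6)
Q(C, S) = S + S**2 (Q(C, S) = S**2 + S = S + S**2)
sqrt(26976 + Q(-211, T(t(-5)))) = sqrt(26976 + (-7/6 + (5 - 4*(-5))**2/6)*(1 + (-7/6 + (5 - 4*(-5))**2/6))) = sqrt(26976 + (-7/6 + (5 + 20)**2/6)*(1 + (-7/6 + (5 + 20)**2/6))) = sqrt(26976 + (-7/6 + (1/6)*25**2)*(1 + (-7/6 + (1/6)*25**2))) = sqrt(26976 + (-7/6 + (1/6)*625)*(1 + (-7/6 + (1/6)*625))) = sqrt(26976 + (-7/6 + 625/6)*(1 + (-7/6 + 625/6))) = sqrt(26976 + 103*(1 + 103)) = sqrt(26976 + 103*104) = sqrt(26976 + 10712) = sqrt(37688) = 2*sqrt(9422)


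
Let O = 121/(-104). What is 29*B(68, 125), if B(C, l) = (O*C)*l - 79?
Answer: -7516191/26 ≈ -2.8908e+5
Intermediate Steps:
O = -121/104 (O = 121*(-1/104) = -121/104 ≈ -1.1635)
B(C, l) = -79 - 121*C*l/104 (B(C, l) = (-121*C/104)*l - 79 = -121*C*l/104 - 79 = -79 - 121*C*l/104)
29*B(68, 125) = 29*(-79 - 121/104*68*125) = 29*(-79 - 257125/26) = 29*(-259179/26) = -7516191/26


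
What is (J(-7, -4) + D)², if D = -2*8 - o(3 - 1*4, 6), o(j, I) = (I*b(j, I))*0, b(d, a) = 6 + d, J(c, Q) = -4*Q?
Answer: 0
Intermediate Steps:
o(j, I) = 0 (o(j, I) = (I*(6 + j))*0 = 0)
D = -16 (D = -2*8 - 1*0 = -16 + 0 = -16)
(J(-7, -4) + D)² = (-4*(-4) - 16)² = (16 - 16)² = 0² = 0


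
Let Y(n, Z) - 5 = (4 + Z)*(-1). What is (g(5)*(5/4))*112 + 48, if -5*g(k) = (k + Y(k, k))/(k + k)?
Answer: 226/5 ≈ 45.200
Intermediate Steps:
Y(n, Z) = 1 - Z (Y(n, Z) = 5 + (4 + Z)*(-1) = 5 + (-4 - Z) = 1 - Z)
g(k) = -1/(10*k) (g(k) = -(k + (1 - k))/(5*(k + k)) = -1/(5*(2*k)) = -1/(2*k)/5 = -1/(10*k))
(g(5)*(5/4))*112 + 48 = ((-1/10/5)*(5/4))*112 + 48 = ((-1/10*1/5)*(5*(1/4)))*112 + 48 = -1/50*5/4*112 + 48 = -1/40*112 + 48 = -14/5 + 48 = 226/5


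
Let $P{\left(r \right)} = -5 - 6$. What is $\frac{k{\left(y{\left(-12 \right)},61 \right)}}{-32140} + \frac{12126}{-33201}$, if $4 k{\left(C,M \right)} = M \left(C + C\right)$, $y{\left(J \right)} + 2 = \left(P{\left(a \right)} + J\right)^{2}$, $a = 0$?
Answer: $- \frac{615590609}{711386760} \approx -0.86534$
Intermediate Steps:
$P{\left(r \right)} = -11$ ($P{\left(r \right)} = -5 - 6 = -11$)
$y{\left(J \right)} = -2 + \left(-11 + J\right)^{2}$
$k{\left(C,M \right)} = \frac{C M}{2}$ ($k{\left(C,M \right)} = \frac{M \left(C + C\right)}{4} = \frac{M 2 C}{4} = \frac{2 C M}{4} = \frac{C M}{2}$)
$\frac{k{\left(y{\left(-12 \right)},61 \right)}}{-32140} + \frac{12126}{-33201} = \frac{\frac{1}{2} \left(-2 + \left(-11 - 12\right)^{2}\right) 61}{-32140} + \frac{12126}{-33201} = \frac{1}{2} \left(-2 + \left(-23\right)^{2}\right) 61 \left(- \frac{1}{32140}\right) + 12126 \left(- \frac{1}{33201}\right) = \frac{1}{2} \left(-2 + 529\right) 61 \left(- \frac{1}{32140}\right) - \frac{4042}{11067} = \frac{1}{2} \cdot 527 \cdot 61 \left(- \frac{1}{32140}\right) - \frac{4042}{11067} = \frac{32147}{2} \left(- \frac{1}{32140}\right) - \frac{4042}{11067} = - \frac{32147}{64280} - \frac{4042}{11067} = - \frac{615590609}{711386760}$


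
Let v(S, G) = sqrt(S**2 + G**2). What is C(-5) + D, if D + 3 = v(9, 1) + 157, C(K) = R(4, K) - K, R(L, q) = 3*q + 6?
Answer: 150 + sqrt(82) ≈ 159.06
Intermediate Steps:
R(L, q) = 6 + 3*q
C(K) = 6 + 2*K (C(K) = (6 + 3*K) - K = 6 + 2*K)
v(S, G) = sqrt(G**2 + S**2)
D = 154 + sqrt(82) (D = -3 + (sqrt(1**2 + 9**2) + 157) = -3 + (sqrt(1 + 81) + 157) = -3 + (sqrt(82) + 157) = -3 + (157 + sqrt(82)) = 154 + sqrt(82) ≈ 163.06)
C(-5) + D = (6 + 2*(-5)) + (154 + sqrt(82)) = (6 - 10) + (154 + sqrt(82)) = -4 + (154 + sqrt(82)) = 150 + sqrt(82)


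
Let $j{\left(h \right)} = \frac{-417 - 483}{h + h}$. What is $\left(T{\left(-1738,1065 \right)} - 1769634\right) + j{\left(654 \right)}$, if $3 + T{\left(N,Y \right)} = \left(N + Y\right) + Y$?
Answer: $- \frac{192847780}{109} \approx -1.7692 \cdot 10^{6}$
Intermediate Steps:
$j{\left(h \right)} = - \frac{450}{h}$ ($j{\left(h \right)} = - \frac{900}{2 h} = - 900 \frac{1}{2 h} = - \frac{450}{h}$)
$T{\left(N,Y \right)} = -3 + N + 2 Y$ ($T{\left(N,Y \right)} = -3 + \left(\left(N + Y\right) + Y\right) = -3 + \left(N + 2 Y\right) = -3 + N + 2 Y$)
$\left(T{\left(-1738,1065 \right)} - 1769634\right) + j{\left(654 \right)} = \left(\left(-3 - 1738 + 2 \cdot 1065\right) - 1769634\right) - \frac{450}{654} = \left(\left(-3 - 1738 + 2130\right) - 1769634\right) - \frac{75}{109} = \left(389 - 1769634\right) - \frac{75}{109} = -1769245 - \frac{75}{109} = - \frac{192847780}{109}$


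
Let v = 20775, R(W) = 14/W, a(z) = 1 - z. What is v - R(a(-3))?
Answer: 41543/2 ≈ 20772.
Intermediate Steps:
v - R(a(-3)) = 20775 - 14/(1 - 1*(-3)) = 20775 - 14/(1 + 3) = 20775 - 14/4 = 20775 - 1*7/2 = 20775 - 7/2 = 41543/2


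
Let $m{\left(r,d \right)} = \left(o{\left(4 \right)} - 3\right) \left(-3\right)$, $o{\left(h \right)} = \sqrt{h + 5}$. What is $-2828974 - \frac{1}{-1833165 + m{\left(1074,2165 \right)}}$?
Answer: $- \frac{5185976122709}{1833165} \approx -2.829 \cdot 10^{6}$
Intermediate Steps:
$o{\left(h \right)} = \sqrt{5 + h}$
$m{\left(r,d \right)} = 0$ ($m{\left(r,d \right)} = \left(\sqrt{5 + 4} - 3\right) \left(-3\right) = \left(\sqrt{9} - 3\right) \left(-3\right) = \left(3 - 3\right) \left(-3\right) = 0 \left(-3\right) = 0$)
$-2828974 - \frac{1}{-1833165 + m{\left(1074,2165 \right)}} = -2828974 - \frac{1}{-1833165 + 0} = -2828974 - \frac{1}{-1833165} = -2828974 - - \frac{1}{1833165} = -2828974 + \frac{1}{1833165} = - \frac{5185976122709}{1833165}$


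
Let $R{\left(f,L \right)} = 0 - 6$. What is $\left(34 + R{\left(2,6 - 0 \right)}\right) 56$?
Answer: $1568$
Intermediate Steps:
$R{\left(f,L \right)} = -6$ ($R{\left(f,L \right)} = 0 - 6 = -6$)
$\left(34 + R{\left(2,6 - 0 \right)}\right) 56 = \left(34 - 6\right) 56 = 28 \cdot 56 = 1568$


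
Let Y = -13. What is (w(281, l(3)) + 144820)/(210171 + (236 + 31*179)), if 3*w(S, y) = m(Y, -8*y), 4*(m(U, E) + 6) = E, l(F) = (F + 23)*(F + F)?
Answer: 72357/107978 ≈ 0.67011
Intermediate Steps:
l(F) = 2*F*(23 + F) (l(F) = (23 + F)*(2*F) = 2*F*(23 + F))
m(U, E) = -6 + E/4
w(S, y) = -2 - 2*y/3 (w(S, y) = (-6 + (-8*y)/4)/3 = (-6 - 2*y)/3 = -2 - 2*y/3)
(w(281, l(3)) + 144820)/(210171 + (236 + 31*179)) = ((-2 - 4*3*(23 + 3)/3) + 144820)/(210171 + (236 + 31*179)) = ((-2 - 4*3*26/3) + 144820)/(210171 + (236 + 5549)) = ((-2 - ⅔*156) + 144820)/(210171 + 5785) = ((-2 - 104) + 144820)/215956 = (-106 + 144820)*(1/215956) = 144714*(1/215956) = 72357/107978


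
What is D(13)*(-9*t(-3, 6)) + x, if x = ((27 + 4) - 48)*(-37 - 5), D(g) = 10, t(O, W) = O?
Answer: 984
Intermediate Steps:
x = 714 (x = (31 - 48)*(-42) = -17*(-42) = 714)
D(13)*(-9*t(-3, 6)) + x = 10*(-9*(-3)) + 714 = 10*27 + 714 = 270 + 714 = 984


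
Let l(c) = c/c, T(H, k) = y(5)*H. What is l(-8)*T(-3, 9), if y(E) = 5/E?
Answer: -3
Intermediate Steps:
T(H, k) = H (T(H, k) = (5/5)*H = (5*(⅕))*H = 1*H = H)
l(c) = 1
l(-8)*T(-3, 9) = 1*(-3) = -3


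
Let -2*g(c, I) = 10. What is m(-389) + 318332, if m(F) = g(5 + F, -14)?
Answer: 318327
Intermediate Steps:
g(c, I) = -5 (g(c, I) = -½*10 = -5)
m(F) = -5
m(-389) + 318332 = -5 + 318332 = 318327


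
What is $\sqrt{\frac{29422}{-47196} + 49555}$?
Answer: $\frac{\sqrt{3066125317338}}{7866} \approx 222.61$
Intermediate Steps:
$\sqrt{\frac{29422}{-47196} + 49555} = \sqrt{29422 \left(- \frac{1}{47196}\right) + 49555} = \sqrt{- \frac{14711}{23598} + 49555} = \sqrt{\frac{1169384179}{23598}} = \frac{\sqrt{3066125317338}}{7866}$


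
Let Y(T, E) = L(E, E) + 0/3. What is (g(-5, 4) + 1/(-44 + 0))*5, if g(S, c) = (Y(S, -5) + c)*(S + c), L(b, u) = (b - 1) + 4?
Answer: -445/44 ≈ -10.114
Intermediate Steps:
L(b, u) = 3 + b (L(b, u) = (-1 + b) + 4 = 3 + b)
Y(T, E) = 3 + E (Y(T, E) = (3 + E) + 0/3 = (3 + E) + 0*(⅓) = (3 + E) + 0 = 3 + E)
g(S, c) = (-2 + c)*(S + c) (g(S, c) = ((3 - 5) + c)*(S + c) = (-2 + c)*(S + c))
(g(-5, 4) + 1/(-44 + 0))*5 = ((4² - 2*(-5) - 2*4 - 5*4) + 1/(-44 + 0))*5 = ((16 + 10 - 8 - 20) + 1/(-44))*5 = (-2 - 1/44)*5 = -89/44*5 = -445/44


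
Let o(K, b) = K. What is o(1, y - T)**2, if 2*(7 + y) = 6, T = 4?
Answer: 1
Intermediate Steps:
y = -4 (y = -7 + (1/2)*6 = -7 + 3 = -4)
o(1, y - T)**2 = 1**2 = 1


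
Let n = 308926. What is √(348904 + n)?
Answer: √657830 ≈ 811.07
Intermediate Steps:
√(348904 + n) = √(348904 + 308926) = √657830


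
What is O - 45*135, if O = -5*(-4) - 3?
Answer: -6058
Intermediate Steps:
O = 17 (O = 20 - 3 = 17)
O - 45*135 = 17 - 45*135 = 17 - 6075 = -6058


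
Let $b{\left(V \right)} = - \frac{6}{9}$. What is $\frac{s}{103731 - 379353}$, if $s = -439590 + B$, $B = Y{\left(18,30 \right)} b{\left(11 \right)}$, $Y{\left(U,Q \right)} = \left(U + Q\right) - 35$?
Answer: $\frac{659398}{413433} \approx 1.5949$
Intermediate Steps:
$Y{\left(U,Q \right)} = -35 + Q + U$ ($Y{\left(U,Q \right)} = \left(Q + U\right) - 35 = -35 + Q + U$)
$b{\left(V \right)} = - \frac{2}{3}$ ($b{\left(V \right)} = \left(-6\right) \frac{1}{9} = - \frac{2}{3}$)
$B = - \frac{26}{3}$ ($B = \left(-35 + 30 + 18\right) \left(- \frac{2}{3}\right) = 13 \left(- \frac{2}{3}\right) = - \frac{26}{3} \approx -8.6667$)
$s = - \frac{1318796}{3}$ ($s = -439590 - \frac{26}{3} = - \frac{1318796}{3} \approx -4.396 \cdot 10^{5}$)
$\frac{s}{103731 - 379353} = - \frac{1318796}{3 \left(103731 - 379353\right)} = - \frac{1318796}{3 \left(-275622\right)} = \left(- \frac{1318796}{3}\right) \left(- \frac{1}{275622}\right) = \frac{659398}{413433}$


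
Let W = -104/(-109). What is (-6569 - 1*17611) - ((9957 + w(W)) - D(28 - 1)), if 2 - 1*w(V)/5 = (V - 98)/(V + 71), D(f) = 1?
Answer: -267859968/7843 ≈ -34153.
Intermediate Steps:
W = 104/109 (W = -104*(-1/109) = 104/109 ≈ 0.95413)
w(V) = 10 - 5*(-98 + V)/(71 + V) (w(V) = 10 - 5*(V - 98)/(V + 71) = 10 - 5*(-98 + V)/(71 + V))
(-6569 - 1*17611) - ((9957 + w(W)) - D(28 - 1)) = (-6569 - 1*17611) - ((9957 + 5*(240 + 104/109)/(71 + 104/109)) - 1*1) = (-6569 - 17611) - ((9957 + 5*(26264/109)/(7843/109)) - 1) = -24180 - ((9957 + 5*(109/7843)*(26264/109)) - 1) = -24180 - ((9957 + 131320/7843) - 1) = -24180 - (78224071/7843 - 1) = -24180 - 1*78216228/7843 = -24180 - 78216228/7843 = -267859968/7843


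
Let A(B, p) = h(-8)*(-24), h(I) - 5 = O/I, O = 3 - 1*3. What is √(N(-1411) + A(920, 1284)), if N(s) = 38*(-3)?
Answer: 3*I*√26 ≈ 15.297*I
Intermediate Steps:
N(s) = -114
O = 0 (O = 3 - 3 = 0)
h(I) = 5 (h(I) = 5 + 0/I = 5 + 0 = 5)
A(B, p) = -120 (A(B, p) = 5*(-24) = -120)
√(N(-1411) + A(920, 1284)) = √(-114 - 120) = √(-234) = 3*I*√26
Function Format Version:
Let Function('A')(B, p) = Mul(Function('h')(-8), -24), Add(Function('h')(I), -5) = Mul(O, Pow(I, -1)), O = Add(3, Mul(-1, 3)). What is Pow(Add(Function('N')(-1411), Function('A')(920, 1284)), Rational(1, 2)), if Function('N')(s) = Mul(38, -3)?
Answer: Mul(3, I, Pow(26, Rational(1, 2))) ≈ Mul(15.297, I)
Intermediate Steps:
Function('N')(s) = -114
O = 0 (O = Add(3, -3) = 0)
Function('h')(I) = 5 (Function('h')(I) = Add(5, Mul(0, Pow(I, -1))) = Add(5, 0) = 5)
Function('A')(B, p) = -120 (Function('A')(B, p) = Mul(5, -24) = -120)
Pow(Add(Function('N')(-1411), Function('A')(920, 1284)), Rational(1, 2)) = Pow(Add(-114, -120), Rational(1, 2)) = Pow(-234, Rational(1, 2)) = Mul(3, I, Pow(26, Rational(1, 2)))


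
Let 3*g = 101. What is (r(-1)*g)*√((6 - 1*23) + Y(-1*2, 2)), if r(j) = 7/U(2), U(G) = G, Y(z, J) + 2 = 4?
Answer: 707*I*√15/6 ≈ 456.37*I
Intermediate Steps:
Y(z, J) = 2 (Y(z, J) = -2 + 4 = 2)
g = 101/3 (g = (⅓)*101 = 101/3 ≈ 33.667)
r(j) = 7/2
(r(-1)*g)*√((6 - 1*23) + Y(-1*2, 2)) = ((7/2)*(101/3))*√((6 - 1*23) + 2) = 707*√((6 - 23) + 2)/6 = 707*√(-17 + 2)/6 = 707*√(-15)/6 = 707*(I*√15)/6 = 707*I*√15/6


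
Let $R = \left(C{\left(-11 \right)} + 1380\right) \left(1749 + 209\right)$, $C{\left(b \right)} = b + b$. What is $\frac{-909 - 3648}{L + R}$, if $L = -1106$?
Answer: $- \frac{93}{54242} \approx -0.0017145$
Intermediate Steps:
$C{\left(b \right)} = 2 b$
$R = 2658964$ ($R = \left(2 \left(-11\right) + 1380\right) \left(1749 + 209\right) = \left(-22 + 1380\right) 1958 = 1358 \cdot 1958 = 2658964$)
$\frac{-909 - 3648}{L + R} = \frac{-909 - 3648}{-1106 + 2658964} = - \frac{4557}{2657858} = \left(-4557\right) \frac{1}{2657858} = - \frac{93}{54242}$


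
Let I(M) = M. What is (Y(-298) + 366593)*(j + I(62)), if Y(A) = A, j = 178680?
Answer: 65472300890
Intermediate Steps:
(Y(-298) + 366593)*(j + I(62)) = (-298 + 366593)*(178680 + 62) = 366295*178742 = 65472300890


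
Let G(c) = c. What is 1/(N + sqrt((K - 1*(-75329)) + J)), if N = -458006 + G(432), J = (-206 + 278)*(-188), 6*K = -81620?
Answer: -1372722/628121751859 - sqrt(433707)/628121751859 ≈ -2.1865e-6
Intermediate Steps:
K = -40810/3 (K = (1/6)*(-81620) = -40810/3 ≈ -13603.)
J = -13536 (J = 72*(-188) = -13536)
N = -457574 (N = -458006 + 432 = -457574)
1/(N + sqrt((K - 1*(-75329)) + J)) = 1/(-457574 + sqrt((-40810/3 - 1*(-75329)) - 13536)) = 1/(-457574 + sqrt((-40810/3 + 75329) - 13536)) = 1/(-457574 + sqrt(185177/3 - 13536)) = 1/(-457574 + sqrt(144569/3)) = 1/(-457574 + sqrt(433707)/3)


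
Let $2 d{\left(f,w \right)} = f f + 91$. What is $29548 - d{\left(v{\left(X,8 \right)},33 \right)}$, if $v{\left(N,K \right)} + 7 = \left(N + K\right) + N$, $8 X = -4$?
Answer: $\frac{59005}{2} \approx 29503.0$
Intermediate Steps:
$X = - \frac{1}{2}$ ($X = \frac{1}{8} \left(-4\right) = - \frac{1}{2} \approx -0.5$)
$v{\left(N,K \right)} = -7 + K + 2 N$ ($v{\left(N,K \right)} = -7 + \left(\left(N + K\right) + N\right) = -7 + \left(\left(K + N\right) + N\right) = -7 + \left(K + 2 N\right) = -7 + K + 2 N$)
$d{\left(f,w \right)} = \frac{91}{2} + \frac{f^{2}}{2}$ ($d{\left(f,w \right)} = \frac{f f + 91}{2} = \frac{f^{2} + 91}{2} = \frac{91 + f^{2}}{2} = \frac{91}{2} + \frac{f^{2}}{2}$)
$29548 - d{\left(v{\left(X,8 \right)},33 \right)} = 29548 - \left(\frac{91}{2} + \frac{\left(-7 + 8 + 2 \left(- \frac{1}{2}\right)\right)^{2}}{2}\right) = 29548 - \left(\frac{91}{2} + \frac{\left(-7 + 8 - 1\right)^{2}}{2}\right) = 29548 - \left(\frac{91}{2} + \frac{0^{2}}{2}\right) = 29548 - \left(\frac{91}{2} + \frac{1}{2} \cdot 0\right) = 29548 - \left(\frac{91}{2} + 0\right) = 29548 - \frac{91}{2} = \frac{59005}{2}$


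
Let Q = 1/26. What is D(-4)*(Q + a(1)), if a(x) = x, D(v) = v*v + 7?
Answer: 621/26 ≈ 23.885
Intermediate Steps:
D(v) = 7 + v² (D(v) = v² + 7 = 7 + v²)
Q = 1/26 ≈ 0.038462
D(-4)*(Q + a(1)) = (7 + (-4)²)*(1/26 + 1) = (7 + 16)*(27/26) = 23*(27/26) = 621/26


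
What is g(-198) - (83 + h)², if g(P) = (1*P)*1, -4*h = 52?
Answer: -5098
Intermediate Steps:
h = -13 (h = -¼*52 = -13)
g(P) = P (g(P) = P*1 = P)
g(-198) - (83 + h)² = -198 - (83 - 13)² = -198 - 1*70² = -198 - 1*4900 = -198 - 4900 = -5098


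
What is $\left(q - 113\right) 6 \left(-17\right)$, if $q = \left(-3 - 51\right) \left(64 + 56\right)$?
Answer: $672486$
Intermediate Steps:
$q = -6480$ ($q = \left(-54\right) 120 = -6480$)
$\left(q - 113\right) 6 \left(-17\right) = \left(-6480 - 113\right) 6 \left(-17\right) = \left(-6593\right) \left(-102\right) = 672486$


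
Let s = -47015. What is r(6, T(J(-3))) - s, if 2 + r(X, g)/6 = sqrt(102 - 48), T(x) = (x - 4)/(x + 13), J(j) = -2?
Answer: 47003 + 18*sqrt(6) ≈ 47047.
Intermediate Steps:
T(x) = (-4 + x)/(13 + x)
r(X, g) = -12 + 18*sqrt(6) (r(X, g) = -12 + 6*sqrt(102 - 48) = -12 + 6*sqrt(54) = -12 + 6*(3*sqrt(6)) = -12 + 18*sqrt(6))
r(6, T(J(-3))) - s = (-12 + 18*sqrt(6)) - 1*(-47015) = (-12 + 18*sqrt(6)) + 47015 = 47003 + 18*sqrt(6)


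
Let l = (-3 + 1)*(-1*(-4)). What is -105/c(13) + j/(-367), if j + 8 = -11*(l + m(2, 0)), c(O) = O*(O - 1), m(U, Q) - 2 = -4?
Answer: -18149/19084 ≈ -0.95101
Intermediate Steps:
m(U, Q) = -2 (m(U, Q) = 2 - 4 = -2)
l = -8 (l = -2*4 = -8)
c(O) = O*(-1 + O)
j = 102 (j = -8 - 11*(-8 - 2) = -8 - 11*(-10) = -8 + 110 = 102)
-105/c(13) + j/(-367) = -105*1/(13*(-1 + 13)) + 102/(-367) = -105/(13*12) + 102*(-1/367) = -105/156 - 102/367 = -105*1/156 - 102/367 = -35/52 - 102/367 = -18149/19084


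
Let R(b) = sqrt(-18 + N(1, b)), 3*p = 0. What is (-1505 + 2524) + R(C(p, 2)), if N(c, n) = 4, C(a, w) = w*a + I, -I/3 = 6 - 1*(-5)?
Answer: 1019 + I*sqrt(14) ≈ 1019.0 + 3.7417*I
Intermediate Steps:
I = -33 (I = -3*(6 - 1*(-5)) = -3*(6 + 5) = -3*11 = -33)
p = 0 (p = (1/3)*0 = 0)
C(a, w) = -33 + a*w (C(a, w) = w*a - 33 = a*w - 33 = -33 + a*w)
R(b) = I*sqrt(14) (R(b) = sqrt(-18 + 4) = sqrt(-14) = I*sqrt(14))
(-1505 + 2524) + R(C(p, 2)) = (-1505 + 2524) + I*sqrt(14) = 1019 + I*sqrt(14)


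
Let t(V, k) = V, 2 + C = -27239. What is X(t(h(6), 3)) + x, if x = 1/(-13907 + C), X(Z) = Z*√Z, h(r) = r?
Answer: -1/41148 + 6*√6 ≈ 14.697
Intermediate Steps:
C = -27241 (C = -2 - 27239 = -27241)
X(Z) = Z^(3/2)
x = -1/41148 (x = 1/(-13907 - 27241) = 1/(-41148) = -1/41148 ≈ -2.4303e-5)
X(t(h(6), 3)) + x = 6^(3/2) - 1/41148 = 6*√6 - 1/41148 = -1/41148 + 6*√6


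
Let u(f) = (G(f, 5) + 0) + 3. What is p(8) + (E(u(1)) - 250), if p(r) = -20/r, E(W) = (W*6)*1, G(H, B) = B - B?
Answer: -469/2 ≈ -234.50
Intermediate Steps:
G(H, B) = 0
u(f) = 3 (u(f) = (0 + 0) + 3 = 0 + 3 = 3)
E(W) = 6*W (E(W) = (6*W)*1 = 6*W)
p(8) + (E(u(1)) - 250) = -20/8 + (6*3 - 250) = -20*⅛ + (18 - 250) = -5/2 - 232 = -469/2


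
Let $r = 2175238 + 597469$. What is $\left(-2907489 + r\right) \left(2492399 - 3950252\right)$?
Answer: $196492343046$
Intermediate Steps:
$r = 2772707$
$\left(-2907489 + r\right) \left(2492399 - 3950252\right) = \left(-2907489 + 2772707\right) \left(2492399 - 3950252\right) = \left(-134782\right) \left(-1457853\right) = 196492343046$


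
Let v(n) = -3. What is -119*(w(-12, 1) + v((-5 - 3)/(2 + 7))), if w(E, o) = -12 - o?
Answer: 1904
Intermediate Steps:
-119*(w(-12, 1) + v((-5 - 3)/(2 + 7))) = -119*((-12 - 1*1) - 3) = -119*((-12 - 1) - 3) = -119*(-13 - 3) = -119*(-16) = 1904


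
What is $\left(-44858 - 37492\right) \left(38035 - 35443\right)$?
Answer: $-213451200$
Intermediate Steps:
$\left(-44858 - 37492\right) \left(38035 - 35443\right) = \left(-82350\right) 2592 = -213451200$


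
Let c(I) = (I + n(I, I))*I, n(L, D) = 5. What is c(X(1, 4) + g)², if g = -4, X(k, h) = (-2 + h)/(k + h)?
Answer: 15876/625 ≈ 25.402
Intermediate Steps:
X(k, h) = (-2 + h)/(h + k)
c(I) = I*(5 + I) (c(I) = (I + 5)*I = (5 + I)*I = I*(5 + I))
c(X(1, 4) + g)² = (((-2 + 4)/(4 + 1) - 4)*(5 + ((-2 + 4)/(4 + 1) - 4)))² = ((2/5 - 4)*(5 + (2/5 - 4)))² = (((⅕)*2 - 4)*(5 + ((⅕)*2 - 4)))² = ((⅖ - 4)*(5 + (⅖ - 4)))² = (-18*(5 - 18/5)/5)² = (-18/5*7/5)² = (-126/25)² = 15876/625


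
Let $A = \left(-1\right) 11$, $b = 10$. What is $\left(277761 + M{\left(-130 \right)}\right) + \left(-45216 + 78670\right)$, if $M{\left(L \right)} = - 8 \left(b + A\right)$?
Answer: $311223$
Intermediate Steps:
$A = -11$
$M{\left(L \right)} = 8$ ($M{\left(L \right)} = - 8 \left(10 - 11\right) = \left(-8\right) \left(-1\right) = 8$)
$\left(277761 + M{\left(-130 \right)}\right) + \left(-45216 + 78670\right) = \left(277761 + 8\right) + \left(-45216 + 78670\right) = 277769 + 33454 = 311223$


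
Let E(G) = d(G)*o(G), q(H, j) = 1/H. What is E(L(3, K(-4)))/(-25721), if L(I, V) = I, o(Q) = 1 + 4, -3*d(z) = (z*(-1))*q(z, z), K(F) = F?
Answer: -5/77163 ≈ -6.4798e-5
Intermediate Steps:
d(z) = 1/3 (d(z) = -z*(-1)/(3*z) = -(-z)/(3*z) = -1/3*(-1) = 1/3)
o(Q) = 5
E(G) = 5/3 (E(G) = (1/3)*5 = 5/3)
E(L(3, K(-4)))/(-25721) = (5/3)/(-25721) = (5/3)*(-1/25721) = -5/77163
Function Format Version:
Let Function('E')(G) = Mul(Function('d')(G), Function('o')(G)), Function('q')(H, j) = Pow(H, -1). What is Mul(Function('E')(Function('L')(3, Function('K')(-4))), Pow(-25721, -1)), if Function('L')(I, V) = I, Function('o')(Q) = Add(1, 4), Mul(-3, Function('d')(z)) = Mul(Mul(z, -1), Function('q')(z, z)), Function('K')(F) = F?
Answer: Rational(-5, 77163) ≈ -6.4798e-5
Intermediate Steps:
Function('d')(z) = Rational(1, 3) (Function('d')(z) = Mul(Rational(-1, 3), Mul(Mul(z, -1), Pow(z, -1))) = Mul(Rational(-1, 3), Mul(Mul(-1, z), Pow(z, -1))) = Mul(Rational(-1, 3), -1) = Rational(1, 3))
Function('o')(Q) = 5
Function('E')(G) = Rational(5, 3) (Function('E')(G) = Mul(Rational(1, 3), 5) = Rational(5, 3))
Mul(Function('E')(Function('L')(3, Function('K')(-4))), Pow(-25721, -1)) = Mul(Rational(5, 3), Pow(-25721, -1)) = Mul(Rational(5, 3), Rational(-1, 25721)) = Rational(-5, 77163)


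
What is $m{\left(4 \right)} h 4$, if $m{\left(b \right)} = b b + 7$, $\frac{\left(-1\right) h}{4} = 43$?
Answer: $-15824$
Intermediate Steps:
$h = -172$ ($h = \left(-4\right) 43 = -172$)
$m{\left(b \right)} = 7 + b^{2}$ ($m{\left(b \right)} = b^{2} + 7 = 7 + b^{2}$)
$m{\left(4 \right)} h 4 = \left(7 + 4^{2}\right) \left(-172\right) 4 = \left(7 + 16\right) \left(-172\right) 4 = 23 \left(-172\right) 4 = \left(-3956\right) 4 = -15824$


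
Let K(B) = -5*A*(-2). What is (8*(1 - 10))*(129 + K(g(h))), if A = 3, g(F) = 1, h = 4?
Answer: -11448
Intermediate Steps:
K(B) = 30 (K(B) = -5*3*(-2) = -15*(-2) = 30)
(8*(1 - 10))*(129 + K(g(h))) = (8*(1 - 10))*(129 + 30) = (8*(-9))*159 = -72*159 = -11448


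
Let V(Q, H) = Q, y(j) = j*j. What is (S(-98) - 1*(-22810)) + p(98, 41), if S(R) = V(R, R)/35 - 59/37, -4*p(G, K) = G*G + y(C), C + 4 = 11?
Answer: 15090343/740 ≈ 20392.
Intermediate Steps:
C = 7 (C = -4 + 11 = 7)
y(j) = j**2
p(G, K) = -49/4 - G**2/4 (p(G, K) = -(G*G + 7**2)/4 = -(G**2 + 49)/4 = -(49 + G**2)/4 = -49/4 - G**2/4)
S(R) = -59/37 + R/35 (S(R) = R/35 - 59/37 = -59/37 + R/35)
(S(-98) - 1*(-22810)) + p(98, 41) = ((-59/37 + (1/35)*(-98)) - 1*(-22810)) + (-49/4 - 1/4*98**2) = ((-59/37 - 14/5) + 22810) + (-49/4 - 1/4*9604) = (-813/185 + 22810) + (-49/4 - 2401) = 4219037/185 - 9653/4 = 15090343/740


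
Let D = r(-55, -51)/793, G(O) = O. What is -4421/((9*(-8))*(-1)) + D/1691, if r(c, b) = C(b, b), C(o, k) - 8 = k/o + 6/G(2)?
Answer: -5928396559/96549336 ≈ -61.403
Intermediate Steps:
C(o, k) = 11 + k/o (C(o, k) = 8 + (k/o + 6/2) = 8 + (k/o + 6*(1/2)) = 8 + (k/o + 3) = 8 + (3 + k/o) = 11 + k/o)
r(c, b) = 12 (r(c, b) = 11 + b/b = 11 + 1 = 12)
D = 12/793 ≈ 0.015132
-4421/((9*(-8))*(-1)) + D/1691 = -4421/((9*(-8))*(-1)) + (12/793)/1691 = -4421/((-72*(-1))) + (12/793)*(1/1691) = -4421/72 + 12/1340963 = -5928396559/96549336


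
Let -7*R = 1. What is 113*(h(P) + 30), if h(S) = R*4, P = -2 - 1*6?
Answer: 23278/7 ≈ 3325.4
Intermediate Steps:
R = -1/7 (R = -1/7*1 = -1/7 ≈ -0.14286)
P = -8 (P = -2 - 6 = -8)
h(S) = -4/7 (h(S) = -1/7*4 = -4/7)
113*(h(P) + 30) = 113*(-4/7 + 30) = 113*(206/7) = 23278/7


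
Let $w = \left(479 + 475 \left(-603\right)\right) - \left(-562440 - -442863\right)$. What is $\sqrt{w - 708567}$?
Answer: $2 i \sqrt{218734} \approx 935.38 i$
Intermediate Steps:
$w = -166369$ ($w = \left(479 - 286425\right) - \left(-562440 + 442863\right) = -285946 - -119577 = -285946 + 119577 = -166369$)
$\sqrt{w - 708567} = \sqrt{-166369 - 708567} = \sqrt{-874936} = 2 i \sqrt{218734}$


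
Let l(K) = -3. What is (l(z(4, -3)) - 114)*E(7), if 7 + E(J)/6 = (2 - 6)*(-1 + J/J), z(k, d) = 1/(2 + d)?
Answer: 4914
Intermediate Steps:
E(J) = -42 (E(J) = -42 + 6*((2 - 6)*(-1 + J/J)) = -42 + 6*(-4*(-1 + 1)) = -42 + 6*(-4*0) = -42 + 6*0 = -42 + 0 = -42)
(l(z(4, -3)) - 114)*E(7) = (-3 - 114)*(-42) = -117*(-42) = 4914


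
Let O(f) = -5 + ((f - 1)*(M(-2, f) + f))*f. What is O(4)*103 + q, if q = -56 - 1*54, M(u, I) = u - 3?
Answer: -1861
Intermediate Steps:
M(u, I) = -3 + u
q = -110 (q = -56 - 54 = -110)
O(f) = -5 + f*(-1 + f)*(-5 + f) (O(f) = -5 + ((f - 1)*((-3 - 2) + f))*f = -5 + ((-1 + f)*(-5 + f))*f = -5 + f*(-1 + f)*(-5 + f))
O(4)*103 + q = (-5 + 4³ - 6*4² + 5*4)*103 - 110 = (-5 + 64 - 6*16 + 20)*103 - 110 = (-5 + 64 - 96 + 20)*103 - 110 = -17*103 - 110 = -1751 - 110 = -1861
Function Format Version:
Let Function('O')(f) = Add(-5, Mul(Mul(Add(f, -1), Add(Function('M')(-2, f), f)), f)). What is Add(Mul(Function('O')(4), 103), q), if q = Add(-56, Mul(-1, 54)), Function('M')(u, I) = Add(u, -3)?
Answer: -1861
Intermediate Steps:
Function('M')(u, I) = Add(-3, u)
q = -110 (q = Add(-56, -54) = -110)
Function('O')(f) = Add(-5, Mul(f, Add(-1, f), Add(-5, f))) (Function('O')(f) = Add(-5, Mul(Mul(Add(f, -1), Add(Add(-3, -2), f)), f)) = Add(-5, Mul(Mul(Add(-1, f), Add(-5, f)), f)) = Add(-5, Mul(f, Add(-1, f), Add(-5, f))))
Add(Mul(Function('O')(4), 103), q) = Add(Mul(Add(-5, Pow(4, 3), Mul(-6, Pow(4, 2)), Mul(5, 4)), 103), -110) = Add(Mul(Add(-5, 64, Mul(-6, 16), 20), 103), -110) = Add(Mul(Add(-5, 64, -96, 20), 103), -110) = Add(Mul(-17, 103), -110) = Add(-1751, -110) = -1861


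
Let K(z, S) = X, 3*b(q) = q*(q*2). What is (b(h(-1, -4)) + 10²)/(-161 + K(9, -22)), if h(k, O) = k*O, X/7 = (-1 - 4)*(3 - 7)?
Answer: -332/63 ≈ -5.2698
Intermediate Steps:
X = 140 (X = 7*((-1 - 4)*(3 - 7)) = 7*(-5*(-4)) = 7*20 = 140)
h(k, O) = O*k
b(q) = 2*q²/3 (b(q) = (q*(q*2))/3 = (q*(2*q))/3 = (2*q²)/3 = 2*q²/3)
K(z, S) = 140
(b(h(-1, -4)) + 10²)/(-161 + K(9, -22)) = (2*(-4*(-1))²/3 + 10²)/(-161 + 140) = ((⅔)*4² + 100)/(-21) = ((⅔)*16 + 100)*(-1/21) = (32/3 + 100)*(-1/21) = (332/3)*(-1/21) = -332/63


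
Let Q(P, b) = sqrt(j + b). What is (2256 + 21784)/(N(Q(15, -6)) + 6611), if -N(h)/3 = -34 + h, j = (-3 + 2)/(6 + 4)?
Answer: 1613805200/450644239 + 72120*I*sqrt(610)/450644239 ≈ 3.5811 + 0.0039526*I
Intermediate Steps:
j = -1/10 ≈ -0.10000
Q(P, b) = sqrt(-1/10 + b)
N(h) = 102 - 3*h (N(h) = -3*(-34 + h) = 102 - 3*h)
(2256 + 21784)/(N(Q(15, -6)) + 6611) = (2256 + 21784)/((102 - 3*sqrt(-10 + 100*(-6))/10) + 6611) = 24040/((102 - 3*sqrt(-10 - 600)/10) + 6611) = 24040/((102 - 3*sqrt(-610)/10) + 6611) = 24040/((102 - 3*I*sqrt(610)/10) + 6611) = 24040/(6713 - 3*I*sqrt(610)/10)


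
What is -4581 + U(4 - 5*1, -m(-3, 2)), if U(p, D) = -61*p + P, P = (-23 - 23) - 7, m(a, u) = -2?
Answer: -4573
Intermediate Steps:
P = -53 (P = -46 - 7 = -53)
U(p, D) = -53 - 61*p (U(p, D) = -61*p - 53 = -53 - 61*p)
-4581 + U(4 - 5*1, -m(-3, 2)) = -4581 + (-53 - 61*(4 - 5*1)) = -4581 + (-53 - 61*(4 - 5)) = -4581 + (-53 - 61*(-1)) = -4581 + (-53 + 61) = -4581 + 8 = -4573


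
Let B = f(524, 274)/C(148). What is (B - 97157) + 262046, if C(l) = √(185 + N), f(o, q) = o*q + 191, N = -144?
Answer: 164889 + 143767*√41/41 ≈ 1.8734e+5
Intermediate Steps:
f(o, q) = 191 + o*q
C(l) = √41 (C(l) = √(185 - 144) = √41)
B = 143767*√41/41 (B = (191 + 524*274)/(√41) = (191 + 143576)*(√41/41) = 143767*(√41/41) = 143767*√41/41 ≈ 22453.)
(B - 97157) + 262046 = (143767*√41/41 - 97157) + 262046 = (-97157 + 143767*√41/41) + 262046 = 164889 + 143767*√41/41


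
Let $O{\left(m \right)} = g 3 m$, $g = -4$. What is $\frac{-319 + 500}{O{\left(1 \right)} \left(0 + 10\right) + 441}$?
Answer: $\frac{181}{321} \approx 0.56386$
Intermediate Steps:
$O{\left(m \right)} = - 12 m$ ($O{\left(m \right)} = \left(-4\right) 3 m = - 12 m$)
$\frac{-319 + 500}{O{\left(1 \right)} \left(0 + 10\right) + 441} = \frac{-319 + 500}{\left(-12\right) 1 \left(0 + 10\right) + 441} = \frac{181}{\left(-12\right) 10 + 441} = \frac{181}{-120 + 441} = \frac{181}{321}$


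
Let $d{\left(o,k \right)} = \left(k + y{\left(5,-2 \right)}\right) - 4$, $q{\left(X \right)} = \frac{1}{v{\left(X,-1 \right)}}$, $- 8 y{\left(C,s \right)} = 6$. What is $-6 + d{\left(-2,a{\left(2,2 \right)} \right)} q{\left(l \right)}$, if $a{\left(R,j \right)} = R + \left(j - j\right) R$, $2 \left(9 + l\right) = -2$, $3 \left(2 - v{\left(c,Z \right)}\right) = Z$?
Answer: $- \frac{201}{28} \approx -7.1786$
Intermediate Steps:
$v{\left(c,Z \right)} = 2 - \frac{Z}{3}$
$l = -10$ ($l = -9 + \frac{1}{2} \left(-2\right) = -9 - 1 = -10$)
$y{\left(C,s \right)} = - \frac{3}{4}$ ($y{\left(C,s \right)} = \left(- \frac{1}{8}\right) 6 = - \frac{3}{4}$)
$a{\left(R,j \right)} = R$ ($a{\left(R,j \right)} = R + 0 R = R + 0 = R$)
$q{\left(X \right)} = \frac{3}{7}$ ($q{\left(X \right)} = \frac{1}{2 - - \frac{1}{3}} = \frac{1}{2 + \frac{1}{3}} = \frac{1}{\frac{7}{3}} = \frac{3}{7}$)
$d{\left(o,k \right)} = - \frac{19}{4} + k$ ($d{\left(o,k \right)} = \left(k - \frac{3}{4}\right) - 4 = \left(- \frac{3}{4} + k\right) - 4 = - \frac{19}{4} + k$)
$-6 + d{\left(-2,a{\left(2,2 \right)} \right)} q{\left(l \right)} = -6 + \left(- \frac{19}{4} + 2\right) \frac{3}{7} = -6 - \frac{33}{28} = - \frac{201}{28}$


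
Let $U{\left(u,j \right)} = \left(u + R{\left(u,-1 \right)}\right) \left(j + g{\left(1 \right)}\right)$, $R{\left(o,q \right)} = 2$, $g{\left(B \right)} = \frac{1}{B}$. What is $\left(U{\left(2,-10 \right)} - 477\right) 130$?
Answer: $-66690$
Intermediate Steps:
$U{\left(u,j \right)} = \left(1 + j\right) \left(2 + u\right)$ ($U{\left(u,j \right)} = \left(u + 2\right) \left(j + 1^{-1}\right) = \left(2 + u\right) \left(j + 1\right) = \left(2 + u\right) \left(1 + j\right) = \left(1 + j\right) \left(2 + u\right)$)
$\left(U{\left(2,-10 \right)} - 477\right) 130 = \left(\left(2 + 2 + 2 \left(-10\right) - 20\right) - 477\right) 130 = \left(\left(2 + 2 - 20 - 20\right) - 477\right) 130 = \left(-36 - 477\right) 130 = \left(-513\right) 130 = -66690$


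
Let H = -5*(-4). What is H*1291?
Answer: 25820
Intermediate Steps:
H = 20
H*1291 = 20*1291 = 25820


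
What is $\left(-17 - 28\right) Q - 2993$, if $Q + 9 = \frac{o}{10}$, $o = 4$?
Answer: $-2606$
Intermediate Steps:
$Q = - \frac{43}{5}$ ($Q = -9 + \frac{4}{10} = -9 + 4 \cdot \frac{1}{10} = -9 + \frac{2}{5} = - \frac{43}{5} \approx -8.6$)
$\left(-17 - 28\right) Q - 2993 = \left(-17 - 28\right) \left(- \frac{43}{5}\right) - 2993 = \left(-45\right) \left(- \frac{43}{5}\right) - 2993 = 387 - 2993 = -2606$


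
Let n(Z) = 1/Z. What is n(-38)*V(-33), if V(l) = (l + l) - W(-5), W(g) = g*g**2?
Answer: -59/38 ≈ -1.5526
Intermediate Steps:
W(g) = g**3
V(l) = 125 + 2*l (V(l) = (l + l) - 1*(-5)**3 = 2*l - 1*(-125) = 2*l + 125 = 125 + 2*l)
n(-38)*V(-33) = (125 + 2*(-33))/(-38) = -(125 - 66)/38 = -1/38*59 = -59/38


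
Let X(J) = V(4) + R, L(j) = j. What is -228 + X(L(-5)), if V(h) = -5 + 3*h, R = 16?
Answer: -205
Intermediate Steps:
X(J) = 23 (X(J) = (-5 + 3*4) + 16 = (-5 + 12) + 16 = 7 + 16 = 23)
-228 + X(L(-5)) = -228 + 23 = -205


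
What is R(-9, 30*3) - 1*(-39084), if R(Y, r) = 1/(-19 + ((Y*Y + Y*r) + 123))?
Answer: 24427499/625 ≈ 39084.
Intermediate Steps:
R(Y, r) = 1/(104 + Y² + Y*r) (R(Y, r) = 1/(-19 + ((Y² + Y*r) + 123)) = 1/(-19 + (123 + Y² + Y*r)) = 1/(104 + Y² + Y*r))
R(-9, 30*3) - 1*(-39084) = 1/(104 + (-9)² - 270*3) - 1*(-39084) = 1/(104 + 81 - 9*90) + 39084 = 1/(104 + 81 - 810) + 39084 = 1/(-625) + 39084 = -1/625 + 39084 = 24427499/625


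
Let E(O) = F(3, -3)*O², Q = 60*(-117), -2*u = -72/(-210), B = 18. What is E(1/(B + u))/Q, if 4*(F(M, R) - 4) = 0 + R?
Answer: -245/168210432 ≈ -1.4565e-6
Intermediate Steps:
F(M, R) = 4 + R/4 (F(M, R) = 4 + (0 + R)/4 = 4 + R/4)
u = -6/35 (u = -(-36)/(-210) = -(-36)*(-1)/210 = -½*12/35 = -6/35 ≈ -0.17143)
Q = -7020
E(O) = 13*O²/4 (E(O) = (4 + (¼)*(-3))*O² = (4 - ¾)*O² = 13*O²/4)
E(1/(B + u))/Q = (13*(1/(18 - 6/35))²/4)/(-7020) = (13*(1/(624/35))²/4)*(-1/7020) = (13*(35/624)²/4)*(-1/7020) = ((13/4)*(1225/389376))*(-1/7020) = (1225/119808)*(-1/7020) = -245/168210432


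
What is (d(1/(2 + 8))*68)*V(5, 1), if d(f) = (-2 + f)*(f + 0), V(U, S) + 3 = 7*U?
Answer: -10336/25 ≈ -413.44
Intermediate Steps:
V(U, S) = -3 + 7*U
d(f) = f*(-2 + f) (d(f) = (-2 + f)*f = f*(-2 + f))
(d(1/(2 + 8))*68)*V(5, 1) = (((-2 + 1/(2 + 8))/(2 + 8))*68)*(-3 + 7*5) = (((-2 + 1/10)/10)*68)*(-3 + 35) = (((-2 + 1/10)/10)*68)*32 = (((1/10)*(-19/10))*68)*32 = -19/100*68*32 = -323/25*32 = -10336/25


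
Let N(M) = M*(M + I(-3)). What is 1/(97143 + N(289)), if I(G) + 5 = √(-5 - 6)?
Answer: 179219/32120368692 - 289*I*√11/32120368692 ≈ 5.5796e-6 - 2.9841e-8*I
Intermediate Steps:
I(G) = -5 + I*√11 (I(G) = -5 + √(-5 - 6) = -5 + √(-11) = -5 + I*√11)
N(M) = M*(-5 + M + I*√11) (N(M) = M*(M + (-5 + I*√11)) = M*(-5 + M + I*√11))
1/(97143 + N(289)) = 1/(97143 + 289*(-5 + 289 + I*√11)) = 1/(97143 + 289*(284 + I*√11)) = 1/(97143 + (82076 + 289*I*√11)) = 1/(179219 + 289*I*√11)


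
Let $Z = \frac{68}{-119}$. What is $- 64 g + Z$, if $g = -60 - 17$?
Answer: $\frac{34492}{7} \approx 4927.4$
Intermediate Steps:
$Z = - \frac{4}{7}$ ($Z = 68 \left(- \frac{1}{119}\right) = - \frac{4}{7} \approx -0.57143$)
$g = -77$ ($g = -60 - 17 = -77$)
$- 64 g + Z = \left(-64\right) \left(-77\right) - \frac{4}{7} = 4928 - \frac{4}{7} = \frac{34492}{7}$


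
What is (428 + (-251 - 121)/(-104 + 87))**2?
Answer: 58491904/289 ≈ 2.0239e+5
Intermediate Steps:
(428 + (-251 - 121)/(-104 + 87))**2 = (428 - 372/(-17))**2 = (428 - 372*(-1/17))**2 = (428 + 372/17)**2 = (7648/17)**2 = 58491904/289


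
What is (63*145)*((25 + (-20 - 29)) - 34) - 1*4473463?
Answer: -5003293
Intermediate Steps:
(63*145)*((25 + (-20 - 29)) - 34) - 1*4473463 = 9135*((25 - 49) - 34) - 4473463 = 9135*(-24 - 34) - 4473463 = 9135*(-58) - 4473463 = -529830 - 4473463 = -5003293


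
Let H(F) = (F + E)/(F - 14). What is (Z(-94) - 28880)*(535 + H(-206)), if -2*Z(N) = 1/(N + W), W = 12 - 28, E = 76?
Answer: -74864457017/4840 ≈ -1.5468e+7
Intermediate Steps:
W = -16
Z(N) = -1/(2*(-16 + N)) (Z(N) = -1/(2*(N - 16)) = -1/(2*(-16 + N)))
H(F) = (76 + F)/(-14 + F) (H(F) = (F + 76)/(F - 14) = (76 + F)/(-14 + F))
(Z(-94) - 28880)*(535 + H(-206)) = (-1/(-32 + 2*(-94)) - 28880)*(535 + (76 - 206)/(-14 - 206)) = (-1/(-32 - 188) - 28880)*(535 - 130/(-220)) = (-1/(-220) - 28880)*(535 - 1/220*(-130)) = (-1*(-1/220) - 28880)*(535 + 13/22) = (1/220 - 28880)*(11783/22) = -6353599/220*11783/22 = -74864457017/4840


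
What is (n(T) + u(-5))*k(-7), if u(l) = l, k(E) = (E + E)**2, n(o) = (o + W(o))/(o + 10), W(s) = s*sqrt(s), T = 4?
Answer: -812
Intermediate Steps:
W(s) = s**(3/2)
n(o) = (o + o**(3/2))/(10 + o) (n(o) = (o + o**(3/2))/(o + 10) = (o + o**(3/2))/(10 + o))
k(E) = 4*E**2 (k(E) = (2*E)**2 = 4*E**2)
(n(T) + u(-5))*k(-7) = ((4 + 4**(3/2))/(10 + 4) - 5)*(4*(-7)**2) = ((4 + 8)/14 - 5)*(4*49) = ((1/14)*12 - 5)*196 = (6/7 - 5)*196 = -29/7*196 = -812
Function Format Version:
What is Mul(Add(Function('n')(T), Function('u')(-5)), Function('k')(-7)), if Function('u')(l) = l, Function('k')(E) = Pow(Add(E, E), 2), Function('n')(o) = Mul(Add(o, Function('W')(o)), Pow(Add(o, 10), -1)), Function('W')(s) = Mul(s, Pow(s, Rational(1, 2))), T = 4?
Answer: -812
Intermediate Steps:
Function('W')(s) = Pow(s, Rational(3, 2))
Function('n')(o) = Mul(Pow(Add(10, o), -1), Add(o, Pow(o, Rational(3, 2)))) (Function('n')(o) = Mul(Add(o, Pow(o, Rational(3, 2))), Pow(Add(o, 10), -1)) = Mul(Add(o, Pow(o, Rational(3, 2))), Pow(Add(10, o), -1)) = Mul(Pow(Add(10, o), -1), Add(o, Pow(o, Rational(3, 2)))))
Function('k')(E) = Mul(4, Pow(E, 2)) (Function('k')(E) = Pow(Mul(2, E), 2) = Mul(4, Pow(E, 2)))
Mul(Add(Function('n')(T), Function('u')(-5)), Function('k')(-7)) = Mul(Add(Mul(Pow(Add(10, 4), -1), Add(4, Pow(4, Rational(3, 2)))), -5), Mul(4, Pow(-7, 2))) = Mul(Add(Mul(Pow(14, -1), Add(4, 8)), -5), Mul(4, 49)) = Mul(Add(Mul(Rational(1, 14), 12), -5), 196) = Mul(Add(Rational(6, 7), -5), 196) = Mul(Rational(-29, 7), 196) = -812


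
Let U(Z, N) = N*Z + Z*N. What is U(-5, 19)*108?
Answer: -20520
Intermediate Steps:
U(Z, N) = 2*N*Z (U(Z, N) = N*Z + N*Z = 2*N*Z)
U(-5, 19)*108 = (2*19*(-5))*108 = -190*108 = -20520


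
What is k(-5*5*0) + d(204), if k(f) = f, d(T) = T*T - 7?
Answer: 41609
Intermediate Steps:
d(T) = -7 + T² (d(T) = T² - 7 = -7 + T²)
k(-5*5*0) + d(204) = -5*5*0 + (-7 + 204²) = -25*0 + (-7 + 41616) = 0 + 41609 = 41609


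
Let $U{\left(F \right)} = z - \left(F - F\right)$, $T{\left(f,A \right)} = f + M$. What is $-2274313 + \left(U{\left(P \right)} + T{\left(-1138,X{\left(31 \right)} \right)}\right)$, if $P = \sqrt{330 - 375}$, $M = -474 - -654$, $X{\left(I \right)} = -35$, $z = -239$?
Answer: $-2275510$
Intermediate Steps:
$M = 180$ ($M = -474 + 654 = 180$)
$P = 3 i \sqrt{5}$ ($P = \sqrt{-45} = 3 i \sqrt{5} \approx 6.7082 i$)
$T{\left(f,A \right)} = 180 + f$ ($T{\left(f,A \right)} = f + 180 = 180 + f$)
$U{\left(F \right)} = -239$ ($U{\left(F \right)} = -239 - \left(F - F\right) = -239 - 0 = -239 + 0 = -239$)
$-2274313 + \left(U{\left(P \right)} + T{\left(-1138,X{\left(31 \right)} \right)}\right) = -2274313 + \left(-239 + \left(180 - 1138\right)\right) = -2274313 - 1197 = -2275510$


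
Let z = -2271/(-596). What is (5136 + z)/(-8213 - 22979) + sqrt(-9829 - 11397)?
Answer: -3063327/18590432 + I*sqrt(21226) ≈ -0.16478 + 145.69*I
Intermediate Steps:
z = 2271/596 (z = -2271*(-1/596) = 2271/596 ≈ 3.8104)
(5136 + z)/(-8213 - 22979) + sqrt(-9829 - 11397) = (5136 + 2271/596)/(-8213 - 22979) + sqrt(-9829 - 11397) = (3063327/596)/(-31192) + sqrt(-21226) = (3063327/596)*(-1/31192) + I*sqrt(21226) = -3063327/18590432 + I*sqrt(21226)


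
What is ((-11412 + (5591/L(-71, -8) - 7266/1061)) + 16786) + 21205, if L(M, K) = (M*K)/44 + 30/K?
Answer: 11622810603/427583 ≈ 27183.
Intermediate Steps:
L(M, K) = 30/K + K*M/44 (L(M, K) = (K*M)*(1/44) + 30/K = K*M/44 + 30/K = 30/K + K*M/44)
((-11412 + (5591/L(-71, -8) - 7266/1061)) + 16786) + 21205 = ((-11412 + (5591/(30/(-8) + (1/44)*(-8)*(-71)) - 7266/1061)) + 16786) + 21205 = ((-11412 + (5591/(30*(-1/8) + 142/11) - 7266*1/1061)) + 16786) + 21205 = ((-11412 + (5591/(-15/4 + 142/11) - 7266/1061)) + 16786) + 21205 = ((-11412 + (5591/(403/44) - 7266/1061)) + 16786) + 21205 = ((-11412 + (5591*(44/403) - 7266/1061)) + 16786) + 21205 = ((-11412 + (246004/403 - 7266/1061)) + 16786) + 21205 = ((-11412 + 258082046/427583) + 16786) + 21205 = (-4621495150/427583 + 16786) + 21205 = 2555913088/427583 + 21205 = 11622810603/427583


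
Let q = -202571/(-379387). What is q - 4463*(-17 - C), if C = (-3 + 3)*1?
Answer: 28784673648/379387 ≈ 75872.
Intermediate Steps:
C = 0 (C = 0*1 = 0)
q = 202571/379387 (q = -202571*(-1/379387) = 202571/379387 ≈ 0.53394)
q - 4463*(-17 - C) = 202571/379387 - 4463*(-17 - 1*0) = 202571/379387 - 4463*(-17 + 0) = 202571/379387 - 4463*(-17) = 202571/379387 - 1*(-75871) = 202571/379387 + 75871 = 28784673648/379387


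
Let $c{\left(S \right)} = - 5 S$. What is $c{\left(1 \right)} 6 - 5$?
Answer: $-35$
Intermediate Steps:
$c{\left(1 \right)} 6 - 5 = \left(-5\right) 1 \cdot 6 - 5 = \left(-5\right) 6 + \left(-8 + 3\right) = -30 - 5 = -35$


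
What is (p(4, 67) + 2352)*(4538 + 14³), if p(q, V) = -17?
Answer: 17003470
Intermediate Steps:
(p(4, 67) + 2352)*(4538 + 14³) = (-17 + 2352)*(4538 + 14³) = 2335*(4538 + 2744) = 2335*7282 = 17003470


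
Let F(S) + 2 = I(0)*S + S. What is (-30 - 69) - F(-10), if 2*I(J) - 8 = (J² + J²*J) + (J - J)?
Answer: -47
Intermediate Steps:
I(J) = 4 + J²/2 + J³/2 (I(J) = 4 + ((J² + J²*J) + (J - J))/2 = 4 + ((J² + J³) + 0)/2 = 4 + (J² + J³)/2 = 4 + (J²/2 + J³/2) = 4 + J²/2 + J³/2)
F(S) = -2 + 5*S (F(S) = -2 + ((4 + (½)*0² + (½)*0³)*S + S) = -2 + ((4 + (½)*0 + (½)*0)*S + S) = -2 + ((4 + 0 + 0)*S + S) = -2 + (4*S + S) = -2 + 5*S)
(-30 - 69) - F(-10) = (-30 - 69) - (-2 + 5*(-10)) = -99 - (-2 - 50) = -99 - 1*(-52) = -99 + 52 = -47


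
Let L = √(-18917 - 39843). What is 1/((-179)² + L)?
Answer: 32041/1026684441 - 2*I*√14690/1026684441 ≈ 3.1208e-5 - 2.361e-7*I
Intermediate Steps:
L = 2*I*√14690 (L = √(-58760) = 2*I*√14690 ≈ 242.4*I)
1/((-179)² + L) = 1/((-179)² + 2*I*√14690) = 1/(32041 + 2*I*√14690)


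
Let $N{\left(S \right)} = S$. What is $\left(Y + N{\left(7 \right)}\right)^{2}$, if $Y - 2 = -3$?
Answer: $36$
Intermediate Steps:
$Y = -1$ ($Y = 2 - 3 = -1$)
$\left(Y + N{\left(7 \right)}\right)^{2} = \left(-1 + 7\right)^{2} = 6^{2} = 36$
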